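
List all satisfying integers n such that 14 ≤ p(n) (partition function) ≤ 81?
7, 8, 9, 10, 11, 12

Working:
Tabulating p(n) via p(n) = p(n−1) + p(n−2) − p(n−5) − p(n−7) + …: p(6)=11; p(7)=15; p(8)=22; p(9)=30; p(10)=42; p(11)=56; p(12)=77; p(13)=101. So valid n = 7, 8, 9, 10, 11, 12.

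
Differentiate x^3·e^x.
(3x^2 + x^3)e^x

Explanation: Product rule: d/dx[x^3]·e^x + x^3·d/dx[e^x] = 3x^{2}e^x + x^3e^x.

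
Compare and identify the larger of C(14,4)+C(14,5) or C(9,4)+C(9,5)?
C(14,4)+C(14,5)

Reasoning: First=3,003, Second=252.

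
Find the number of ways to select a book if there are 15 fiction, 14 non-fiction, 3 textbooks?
32

Explanation: By the addition principle: 15 + 14 + 3 = 32.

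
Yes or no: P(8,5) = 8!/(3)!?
Yes

Solution: Permutation formula P(n,k) = n!/(n-k)!: 8!/3! = 40,320/6 = 6,720 = P(8,5). The statement holds.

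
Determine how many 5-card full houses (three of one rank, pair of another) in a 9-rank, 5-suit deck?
Triple rank: 9. Triple suits: C(5,3)=10. Pair rank: 8. Pair suits: C(5,2)=10. Total: 7,200.
Final answer: 7,200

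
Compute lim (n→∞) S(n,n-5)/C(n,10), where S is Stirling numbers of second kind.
The leading term of S(n,n-5) as a polynomial in n is (9)!!·C(n,10), so the ratio → (9)!! = 945.

Answer: 945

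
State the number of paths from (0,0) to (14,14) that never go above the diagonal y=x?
2,674,440

Explanation: Counted by the Catalan number C_14: C_14 = C(28,14)/(14+1) = 40,116,600/15 = 2,674,440.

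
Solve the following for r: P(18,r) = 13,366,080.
P(18,r) = 18·17·…·(18−r+1), a product of r factors. Multiplying down from 18: 18 = 18; 18·17 = 306; 18·17·16 = 4,896; 18·17·16·15 = 73,440; 18·17·16·15·14 = 1,028,160; 18·17·16·15·14·13 = 13,366,080 ✓ (6 factors). So r = 6.
Final answer: 6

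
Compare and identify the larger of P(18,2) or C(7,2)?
P(18,2)

P(18,2)=306, C(7,2)=21.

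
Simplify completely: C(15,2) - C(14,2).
14

C(15,2) - C(14,2) = C(14,1) = 14.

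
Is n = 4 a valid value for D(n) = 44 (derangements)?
No

Solution: D(4) = (4-1)·[D(3) + D(2)] = 3·[2 + 1] = 9, which does not equal 44.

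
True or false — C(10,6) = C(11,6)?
False
LHS = C(10,6) = 210; RHS = C(11,6) = 462. 210 ≠ 462, so the statement does not hold.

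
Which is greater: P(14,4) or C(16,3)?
P(14,4)

Solution: P(14,4)=24,024, C(16,3)=560.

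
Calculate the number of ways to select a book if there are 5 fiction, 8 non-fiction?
By the addition principle: 5 + 8 = 13.

Answer: 13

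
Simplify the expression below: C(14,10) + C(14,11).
1,365
By Pascal's identity: C(15,11) = 1,365.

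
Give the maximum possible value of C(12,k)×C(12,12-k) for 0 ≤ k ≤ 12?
C(12,k)·C(12,12-k) = C(12,k)², maximised at the centre k = 6: C(12,6)² = 853,776.
Final answer: 853,776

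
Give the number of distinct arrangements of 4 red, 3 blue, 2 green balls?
1,260

Explanation: Multinomial: 9!/(4! × 3! × 2!) = 1,260.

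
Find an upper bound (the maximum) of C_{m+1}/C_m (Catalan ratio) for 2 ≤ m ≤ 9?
C_{m+1}/C_m = 2(2m+1)/(m+2), which increases with m. Maximum at m = 9: 2·19/11 = 38/11.

Answer: 38/11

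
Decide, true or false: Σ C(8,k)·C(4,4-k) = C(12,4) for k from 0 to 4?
True

Explanation: Vandermonde's identity gives C(12,4) = 495; RHS C(12,4) = 495.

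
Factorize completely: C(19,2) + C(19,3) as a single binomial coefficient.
C(20,3)

Explanation: By Pascal's identity: C(19,2) + C(19,3) = C(20,3) = 1,140.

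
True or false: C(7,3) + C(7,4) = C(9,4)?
False

Pascal's identity gives C(8,4) = 70, whereas C(9,4) = 126.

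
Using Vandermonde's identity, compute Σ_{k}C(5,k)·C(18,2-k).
253

Reasoning: = C(5+18,2) = C(23,2) = 253.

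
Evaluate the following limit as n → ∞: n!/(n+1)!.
0

Explanation: n!/(n+1)! = 1/[(n+1)] → 0 as n → ∞.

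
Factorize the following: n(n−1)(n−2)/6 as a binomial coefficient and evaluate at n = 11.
n(n−1)(n−2)/6 = n!/(3!(n−3)!) = C(n,3). At n = 11: C(11,3) = 165.

Answer: C(n,3); C(11,3) = 165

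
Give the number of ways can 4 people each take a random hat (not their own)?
9

Explanation: Using D(n) = (n-1)[D(n-1) + D(n-2)]:
D(4) = (4-1) × [D(3) + D(2)]
      = 3 × [2 + 1]
      = 3 × 3
      = 9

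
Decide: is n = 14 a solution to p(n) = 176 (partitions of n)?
No

Solution: Pentagonal recurrence p(n) = p(n−1) + p(n−2) − p(n−5) − p(n−7) + …: p(14) = p(13) + p(12) − p(9) − p(7) + p(2) = 101 + 77 − 30 − 15 + 2 = 135, which does not equal 176.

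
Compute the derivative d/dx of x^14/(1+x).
(14x^13(1+x) - x^14)/(1+x)²

Reasoning: Quotient rule: [14x^{13}(1+x) - x^14]/(1+x)².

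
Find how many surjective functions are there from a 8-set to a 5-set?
126,000

Reasoning: Onto functions = 5! × S(8,5)
First compute S(8,5) via recurrence:
Using the Stirling recurrence: S(n,k) = k·S(n-1,k) + S(n-1,k-1)
S(8,5) = 5·S(7,5) + S(7,4)
         = 5·140 + 350
         = 700 + 350
         = 1,050
Then: 120 × 1050 = 126,000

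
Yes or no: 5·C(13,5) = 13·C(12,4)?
Yes

Absorption identity k·C(n,k) = n·C(n-1,k-1). LHS = 5·1287 = 6,435; RHS = 13·495 = 6,435.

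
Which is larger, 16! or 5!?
16!=20,922,789,888,000, 5!=120. 16! > 5!.

Answer: 16!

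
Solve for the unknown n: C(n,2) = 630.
36
C(n,2) = n(n−1)/2! is increasing in n, and n(n−1) = 2!·630 = 1,260 ≈ (n−0.5)^2 gives n ≈ 36.0. Check: C(34,2) = 561, C(35,2) = 595, C(36,2) = 630 ✓. So n = 36.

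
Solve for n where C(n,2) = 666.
37

C(n,2) = n(n−1)/2! is increasing in n, and n(n−1) = 2!·666 = 1,332 ≈ (n−0.5)^2 gives n ≈ 37.0. Check: C(35,2) = 595, C(36,2) = 630, C(37,2) = 666 ✓. So n = 37.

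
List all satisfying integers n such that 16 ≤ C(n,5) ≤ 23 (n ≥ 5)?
C(6,5)=6; C(7,5)=21; C(8,5)=56. So valid n = 7.
Final answer: 7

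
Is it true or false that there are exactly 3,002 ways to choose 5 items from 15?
False

C(15,5) = 3,003 ≠ 3002.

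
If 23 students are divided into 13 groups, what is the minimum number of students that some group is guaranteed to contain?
2

Pigeonhole: ⌈23/13⌉ = 2.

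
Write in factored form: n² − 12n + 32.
(n − 4)(n − 8)
Seek roots whose sum is 12 and product is 32: (4, 8). So n² − 12n + 32 = (n − 4)(n − 8).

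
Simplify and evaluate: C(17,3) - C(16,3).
120

Reasoning: C(17,3) - C(16,3) = C(16,2) = 120.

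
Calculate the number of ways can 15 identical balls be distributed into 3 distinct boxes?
136

Explanation: C(15+3-1, 3-1) = C(17, 2) = 136.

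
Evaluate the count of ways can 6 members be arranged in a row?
720

Reasoning: Arrangements of 6 distinct objects: 6! = 720.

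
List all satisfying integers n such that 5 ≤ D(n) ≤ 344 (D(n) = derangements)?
Using D(n) = (n−1)[D(n−1) + D(n−2)] with D(1)=0, D(2)=1: D(3)=2; D(4)=9; D(5)=44; D(6)=265; D(7)=1,854. So valid n = 4, 5, 6.
Final answer: 4, 5, 6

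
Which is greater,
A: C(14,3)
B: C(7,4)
A

A=C(14,3)=364, B=C(7,4)=35.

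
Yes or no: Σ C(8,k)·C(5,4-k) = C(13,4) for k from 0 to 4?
Yes

Vandermonde's identity gives C(13,4) = 715; RHS C(13,4) = 715.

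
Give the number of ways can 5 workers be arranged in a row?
120

Working:
Arrangements of 5 distinct objects: 5! = 120.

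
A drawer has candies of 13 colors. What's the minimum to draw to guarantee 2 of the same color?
14

Worst case: 1 of each = 13. One more: 14.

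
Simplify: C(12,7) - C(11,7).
C(12,7) - C(11,7) = C(11,6) = 462.
Final answer: 462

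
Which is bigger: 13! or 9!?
13!

Explanation: 13!=6,227,020,800, 9!=362,880. 13! > 9!.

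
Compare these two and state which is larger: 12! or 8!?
12!

12!=479,001,600, 8!=40,320. 12! > 8!.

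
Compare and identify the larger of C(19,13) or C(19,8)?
C(19,8)
C(19,13)=27,132, C(19,8)=75,582.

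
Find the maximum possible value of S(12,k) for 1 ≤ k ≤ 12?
1,379,400

Explanation: Row S(12,k) for k = 1..12 (via S(n,k) = k·S(n−1,k) + S(n−1,k−1)): 1, 2,047, 86,526, 611,501, 1,379,400, 1,323,652, 627,396, 159,027, 22,275, 1,705, 66, 1. The row is unimodal; maximum at k = 5: 1,379,400.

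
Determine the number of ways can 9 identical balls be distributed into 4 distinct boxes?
220

C(9+4-1, 4-1) = C(12, 3) = 220.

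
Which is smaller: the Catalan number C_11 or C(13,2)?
C(13,2)

Explanation: C_11 = C(22,11)/(11+1) = 705,432/12 = 58,786; C(13,2) = 78.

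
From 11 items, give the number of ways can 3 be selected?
165
C(11,3) = 11! / (3! × (11-3)!)
         = 11! / (3! × 8!)
         = 165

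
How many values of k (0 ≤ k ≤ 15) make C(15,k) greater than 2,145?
Row 15 is unimodal and symmetric about k=15/2. C(15,4)=1,365 ≤ 2,145; C(15,5)=3,003 > 2,145; by symmetry C(15,k) > 2,145 for k = 5..10. That's 10 - 5 + 1 = 6 values.

Answer: 6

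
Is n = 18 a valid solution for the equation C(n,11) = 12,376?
C(18,11) = 18·17·16·15·14·13·12·11·10·9·8/11! = 1,270,312,243,200/39,916,800 = 31,824, which does not equal 12,376.
Final answer: No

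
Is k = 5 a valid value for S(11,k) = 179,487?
No

Reasoning: S(11,5) = 5·S(10,5) + S(10,4) = 5·42,525 + 34,105 = 246,730, which does not equal 179,487.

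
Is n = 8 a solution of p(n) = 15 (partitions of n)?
No
Pentagonal recurrence p(n) = p(n−1) + p(n−2) − p(n−5) − p(n−7) + …: p(8) = p(7) + p(6) − p(3) − p(1) = 15 + 11 − 3 − 1 = 22, which does not equal 15.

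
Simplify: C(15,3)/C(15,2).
13/3

Reasoning: C(n,k+1)/C(n,k) = (n−k)/(k+1). Here (15−2)/(2+1) = 13/3 = 13/3.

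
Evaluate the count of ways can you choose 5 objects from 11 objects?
462

Explanation: C(11,5) = 11! / (5! × (11-5)!)
         = 11! / (5! × 6!)
         = 462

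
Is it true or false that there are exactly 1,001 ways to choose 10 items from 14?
True
C(14,10) = 1,001.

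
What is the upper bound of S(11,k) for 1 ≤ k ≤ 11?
Row S(11,k) for k = 1..11 (via S(n,k) = k·S(n−1,k) + S(n−1,k−1)): 1, 1,023, 28,501, 145,750, 246,730, 179,487, 63,987, 11,880, 1,155, 55, 1. The row is unimodal; maximum at k = 5: 246,730.

Answer: 246,730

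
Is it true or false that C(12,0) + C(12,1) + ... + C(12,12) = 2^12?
Binomial theorem with x = y = 1: Σ C(12,i) = (1+1)^12 = 2^12 = 4,096. The statement holds.

Answer: True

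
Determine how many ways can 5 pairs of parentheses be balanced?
42

Using the Catalan number formula: C_n = C(2n, n) / (n+1)
C_5 = C(10, 5) / (5+1)
     = 252 / 6
     = 42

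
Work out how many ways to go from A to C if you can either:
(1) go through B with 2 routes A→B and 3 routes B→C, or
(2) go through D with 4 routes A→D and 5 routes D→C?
26

Explanation: Route via B: 2×3=6. Route via D: 4×5=20. Total: 26.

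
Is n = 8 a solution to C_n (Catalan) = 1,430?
C_8 = C(16,8)/(8+1) = 12,870/9 = 1,430, which equals 1,430.
Final answer: Yes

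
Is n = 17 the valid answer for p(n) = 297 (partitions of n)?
Yes

Working:
Pentagonal recurrence p(n) = p(n−1) + p(n−2) − p(n−5) − p(n−7) + …: p(17) = p(16) + p(15) − p(12) − p(10) + p(5) + p(2) = 231 + 176 − 77 − 42 + 7 + 2 = 297, which equals 297.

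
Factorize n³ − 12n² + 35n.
n³ − 12n² + 35n = n(n² − 12n + 35) = n(n − 5)(n − 7).

Answer: n(n − 5)(n − 7)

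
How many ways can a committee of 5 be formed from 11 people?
462

Reasoning: C(11,5) = 11! / (5! × (11-5)!)
         = 11! / (5! × 6!)
         = 462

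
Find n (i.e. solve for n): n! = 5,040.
7

Explanation: n! is strictly increasing. 5! = 120, 6! = 720, 7! = 5,040 ✓. So n = 7.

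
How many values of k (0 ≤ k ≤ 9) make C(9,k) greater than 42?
4
Row 9 is unimodal and symmetric about k=9/2. C(9,2)=36 ≤ 42; C(9,3)=84 > 42; by symmetry C(9,k) > 42 for k = 3..6. That's 6 - 3 + 1 = 4 values.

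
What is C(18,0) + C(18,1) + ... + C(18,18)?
Sum of binomial coefficients = 2^18 = 262,144.

Answer: 262,144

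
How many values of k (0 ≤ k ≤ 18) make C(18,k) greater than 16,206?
7

Solution: Row 18 is unimodal and symmetric about k=18/2. C(18,5)=8,568 ≤ 16,206; C(18,6)=18,564 > 16,206; by symmetry C(18,k) > 16,206 for k = 6..12. That's 12 - 6 + 1 = 7 values.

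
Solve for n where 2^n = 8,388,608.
23

8,388,608 = 1,024 × 1,024 × 8 = 2^10 × 2^10 × 2^3 = 2^23, so n = 23.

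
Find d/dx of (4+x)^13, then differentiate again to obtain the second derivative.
First derivative: 13(4+x)^{12}. Second derivative: 13·12·(4+x)^{11} = 156(4+x)^{11}.
Final answer: 156(4+x)^11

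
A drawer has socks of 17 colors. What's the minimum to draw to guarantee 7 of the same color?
Worst case: 6 of each = 102. One more: 103.

Answer: 103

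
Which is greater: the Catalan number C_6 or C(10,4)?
C_6 = C(12,6)/(6+1) = 924/7 = 132; C(10,4) = 210.

Answer: C(10,4)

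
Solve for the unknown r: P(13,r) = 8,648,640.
7

Working:
P(13,r) = 13·12·…·(13−r+1), a product of r factors. Multiplying down from 13: 13 = 13; 13·12 = 156; 13·12·11 = 1,716; 13·12·11·10 = 17,160; 13·12·11·10·9 = 154,440; 13·12·11·10·9·8 = 1,235,520; 13·12·11·10·9·8·7 = 8,648,640 ✓ (7 factors). So r = 7.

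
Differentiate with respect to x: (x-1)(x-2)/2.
(2x - 3)/2

d/dx[(x-1)(x-2)] = (x-2) + (x-1) = 2x - 3. Dividing by 2 gives (2x - 3)/2.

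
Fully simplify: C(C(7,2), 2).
210

Reasoning: C(7,2) = 21, then C(21, 2) = 210.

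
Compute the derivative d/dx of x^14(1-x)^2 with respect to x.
Product rule: 14x^{13}(1-x)^{2} + x^14·(-2)(1-x)^{1}.

Answer: 14x^13(1-x)^2 - 2x^14(1-x)^1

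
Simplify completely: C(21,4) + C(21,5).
26,334

Solution: By Pascal's identity: C(22,5) = 26,334.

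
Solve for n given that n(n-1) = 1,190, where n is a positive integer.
35

n² − n − 1,190 = 0, so n = (1 ± √(1 + 4·1,190))/2 = (1 ± √4,761)/2 = (1 ± 69)/2, i.e. n = 35 or n = -34. Taking the positive root, n = 35 (check: 35×34 = 1,190).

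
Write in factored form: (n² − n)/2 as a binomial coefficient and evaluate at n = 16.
C(n,2); C(16,2) = 120

Working:
(n² − n)/2 = n(n−1)/2 = C(n,2). At n = 16: C(16,2) = 120.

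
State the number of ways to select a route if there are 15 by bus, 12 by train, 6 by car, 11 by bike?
44

Explanation: By the addition principle: 15 + 12 + 6 + 11 = 44.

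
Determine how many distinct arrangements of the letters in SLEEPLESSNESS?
Word has 13 letters (S=5, L=2, E=4, P=1, N=1). Arrangements: 13!/Π(k!) = 1,081,080.
Final answer: 1,081,080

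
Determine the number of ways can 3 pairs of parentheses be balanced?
Using the Catalan number formula: C_n = C(2n, n) / (n+1)
C_3 = C(6, 3) / (3+1)
     = 20 / 4
     = 5

Answer: 5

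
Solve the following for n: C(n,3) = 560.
16

Reasoning: C(n,3) = n(n−1)(n−2)/3! is increasing in n, and n(n−1)(n−2) = 3!·560 = 3,360 ≈ (n−1)^3 gives n ≈ 16.0. Check: C(14,3) = 364, C(15,3) = 455, C(16,3) = 560 ✓. So n = 16.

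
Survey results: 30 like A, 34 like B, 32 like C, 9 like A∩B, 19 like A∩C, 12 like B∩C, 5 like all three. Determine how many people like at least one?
|A∪B∪C| = 30+34+32-9-19-12+5 = 61.

Answer: 61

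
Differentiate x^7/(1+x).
(7x^6(1+x) - x^7)/(1+x)²

Explanation: Quotient rule: [7x^{6}(1+x) - x^7]/(1+x)².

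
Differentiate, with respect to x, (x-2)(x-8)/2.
(2x - 10)/2

d/dx[(x-2)(x-8)] = (x-8) + (x-2) = 2x - 10. Dividing by 2 gives (2x - 10)/2.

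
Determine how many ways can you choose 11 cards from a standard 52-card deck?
60,403,728,840

C(52,11) = 60,403,728,840.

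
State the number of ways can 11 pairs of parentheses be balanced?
58,786

Solution: Using the Catalan number formula: C_n = C(2n, n) / (n+1)
C_11 = C(22, 11) / (11+1)
     = 705432 / 12
     = 58,786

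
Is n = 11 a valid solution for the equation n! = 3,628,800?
No

Working:
11! = 11·10! = 11·3,628,800 = 39,916,800, which does not equal 3,628,800.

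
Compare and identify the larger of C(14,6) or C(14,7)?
C(14,6)=3,003, C(14,7)=3,432.

Answer: C(14,7)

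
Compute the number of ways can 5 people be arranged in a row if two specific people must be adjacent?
48
Treat pair as unit: (5-1)! arrangements × 2 internal orders = 48.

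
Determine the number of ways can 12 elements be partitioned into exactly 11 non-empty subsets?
66

Solution: This equals S(12,11), the Stirling number of the 2nd kind.
Using the Stirling recurrence: S(n,k) = k·S(n-1,k) + S(n-1,k-1)
S(12,11) = 11·S(11,11) + S(11,10)
         = 11·1 + 55
         = 11 + 55
         = 66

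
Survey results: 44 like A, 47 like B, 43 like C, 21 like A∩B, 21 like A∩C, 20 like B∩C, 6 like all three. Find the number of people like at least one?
78

Working:
|A∪B∪C| = 44+47+43-21-21-20+6 = 78.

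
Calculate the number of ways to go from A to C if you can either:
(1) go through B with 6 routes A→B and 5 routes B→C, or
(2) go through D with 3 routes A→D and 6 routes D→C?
48

Solution: Route via B: 6×5=30. Route via D: 3×6=18. Total: 48.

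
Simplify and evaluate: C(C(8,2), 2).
C(8,2) = 28, then C(28, 2) = 378.

Answer: 378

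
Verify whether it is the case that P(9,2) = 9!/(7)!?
True

Reasoning: Permutation formula P(n,k) = n!/(n-k)!: 9!/7! = 362,880/5,040 = 72 = P(9,2). The statement holds.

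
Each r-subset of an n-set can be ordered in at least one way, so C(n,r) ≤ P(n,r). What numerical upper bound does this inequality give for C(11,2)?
P(11,2) = 11·10 = 110, so C(11,2) ≤ 110. (The bound is loose by a factor of 2! = 2: C(11,2) = 110/2 = 55.)
Final answer: 110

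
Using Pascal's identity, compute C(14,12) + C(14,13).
105

Reasoning: C(14,12) + C(14,13) = C(15,13) = 105.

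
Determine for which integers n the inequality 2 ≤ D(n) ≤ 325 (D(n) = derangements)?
3, 4, 5, 6

Solution: Using D(n) = (n−1)[D(n−1) + D(n−2)] with D(1)=0, D(2)=1: D(2)=1; D(3)=2; D(4)=9; D(5)=44; D(6)=265; D(7)=1,854. So valid n = 3, 4, 5, 6.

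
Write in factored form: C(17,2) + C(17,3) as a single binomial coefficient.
C(18,3)

By Pascal's identity: C(17,2) + C(17,3) = C(18,3) = 816.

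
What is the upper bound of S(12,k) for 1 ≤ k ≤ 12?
Row S(12,k) for k = 1..12 (via S(n,k) = k·S(n−1,k) + S(n−1,k−1)): 1, 2,047, 86,526, 611,501, 1,379,400, 1,323,652, 627,396, 159,027, 22,275, 1,705, 66, 1. The row is unimodal; maximum at k = 5: 1,379,400.

Answer: 1,379,400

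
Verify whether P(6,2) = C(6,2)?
False

Solution: P(6,2) = 30 but C(6,2) = 15; they differ by a factor of 2! = 2, so the statement does not hold.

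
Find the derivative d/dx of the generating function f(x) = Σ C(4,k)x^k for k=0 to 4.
Σ k·C(4,k)x^(k-1) for k=1 to 4

Explanation: Term-by-term differentiation gives Σ k·C(4,k)x^{k-1} for k=1 to 4.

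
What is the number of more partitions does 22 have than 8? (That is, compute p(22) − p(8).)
980

Explanation: Pentagonal recurrence p(n) = p(n−1) + p(n−2) − p(n−5) − p(n−7) + …: p(22) = p(21) + p(20) − p(17) − p(15) + p(10) + p(7) − p(0) = 792 + 627 − 297 − 176 + 42 + 15 − 1 = 1,002.
p(8) = p(7) + p(6) − p(3) − p(1) = 15 + 11 − 3 − 1 = 22.
Difference = 1,002 − 22 = 980.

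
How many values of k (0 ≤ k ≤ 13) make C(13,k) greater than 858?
4

Row 13 is unimodal and symmetric about k=13/2. C(13,4)=715 ≤ 858; C(13,5)=1,287 > 858; by symmetry C(13,k) > 858 for k = 5..8. That's 8 - 5 + 1 = 4 values.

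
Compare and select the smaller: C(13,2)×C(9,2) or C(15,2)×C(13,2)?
C(13,2)×C(9,2)

Working:
C(13,2)×C(9,2)=2,808, C(15,2)×C(13,2)=8,190.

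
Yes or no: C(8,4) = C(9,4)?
LHS = C(8,4) = 70; RHS = C(9,4) = 126. 70 ≠ 126, so the statement does not hold.

Answer: No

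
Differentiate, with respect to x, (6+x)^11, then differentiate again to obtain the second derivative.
110(6+x)^9

Explanation: First derivative: 11(6+x)^{10}. Second derivative: 11·10·(6+x)^{9} = 110(6+x)^{9}.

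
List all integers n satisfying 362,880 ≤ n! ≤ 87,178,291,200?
9, 10, 11, 12, 13, 14
n! is strictly increasing; 9! = 362,880 and 14! = 87,178,291,200, so valid n = 9, 10, 11, 12, 13, 14.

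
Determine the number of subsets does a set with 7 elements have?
128

Each element can be included or excluded: 2^7 = 128.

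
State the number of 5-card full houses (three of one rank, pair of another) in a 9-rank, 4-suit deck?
1,728

Working:
Triple rank: 9. Triple suits: C(4,3)=4. Pair rank: 8. Pair suits: C(4,2)=6. Total: 1,728.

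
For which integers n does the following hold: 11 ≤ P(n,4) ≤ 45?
P(3,4)=0; P(4,4)=24; P(5,4)=120. So valid n = 4.
Final answer: 4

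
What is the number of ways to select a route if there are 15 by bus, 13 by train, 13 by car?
By the addition principle: 15 + 13 + 13 = 41.

Answer: 41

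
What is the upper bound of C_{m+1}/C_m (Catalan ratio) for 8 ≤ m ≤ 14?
29/8

C_{m+1}/C_m = 2(2m+1)/(m+2), which increases with m. Maximum at m = 14: 2·29/16 = 29/8.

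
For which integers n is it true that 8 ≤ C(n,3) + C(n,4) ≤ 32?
5

C(4,3)+C(4,4)=5; C(5,3)+C(5,4)=15; C(6,3)+C(6,4)=35. So valid n = 5.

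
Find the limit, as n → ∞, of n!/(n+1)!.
0

Reasoning: n!/(n+1)! = 1/[(n+1)] → 0 as n → ∞.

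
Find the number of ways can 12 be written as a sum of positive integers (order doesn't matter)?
77

Solution: Pentagonal recurrence p(n) = p(n−1) + p(n−2) − p(n−5) − p(n−7) + …: p(12) = p(11) + p(10) − p(7) − p(5) + p(0) = 56 + 42 − 15 − 7 + 1 = 77.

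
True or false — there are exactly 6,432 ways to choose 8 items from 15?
False

C(15,8) = 6,435 ≠ 6432.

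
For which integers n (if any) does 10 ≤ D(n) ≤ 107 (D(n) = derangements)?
5

Solution: Using D(n) = (n−1)[D(n−1) + D(n−2)] with D(1)=0, D(2)=1: D(4)=9; D(5)=44; D(6)=265. So valid n = 5.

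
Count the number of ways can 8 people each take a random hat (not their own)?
Using D(n) = (n-1)[D(n-1) + D(n-2)]:
D(8) = (8-1) × [D(7) + D(6)]
      = 7 × [1854 + 265]
      = 7 × 2119
      = 14,833

Answer: 14,833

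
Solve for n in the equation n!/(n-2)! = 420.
21

Reasoning: n!/(n-2)! = n×(n-1), a product of 2 consecutive integers ≈ (n−0.5)^2. 420^(1/2) + 0.5 ≈ 21.0; check n = 21: 21×20 = 420 ✓. So n = 21.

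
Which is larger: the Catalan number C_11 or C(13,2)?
C_11

Solution: C_11 = C(22,11)/(11+1) = 705,432/12 = 58,786; C(13,2) = 78.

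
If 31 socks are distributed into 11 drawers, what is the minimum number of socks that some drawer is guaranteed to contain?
3
Pigeonhole: ⌈31/11⌉ = 3.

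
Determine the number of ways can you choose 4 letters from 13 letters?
C(13,4) = 13! / (4! × (13-4)!)
         = 13! / (4! × 9!)
         = 715
Final answer: 715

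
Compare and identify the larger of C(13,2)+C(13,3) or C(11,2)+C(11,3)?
C(13,2)+C(13,3)

Solution: First=364, Second=220.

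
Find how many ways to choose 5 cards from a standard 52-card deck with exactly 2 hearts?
712,842

Reasoning: 13 hearts and 39 non-hearts: C(13,2) × C(39,3) = 78 × 9139 = 712,842.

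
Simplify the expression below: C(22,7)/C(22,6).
16/7

Reasoning: C(n,k+1)/C(n,k) = (n−k)/(k+1). Here (22−6)/(6+1) = 16/7 = 16/7.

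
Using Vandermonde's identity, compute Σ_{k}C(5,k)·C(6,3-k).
= C(5+6,3) = C(11,3) = 165.

Answer: 165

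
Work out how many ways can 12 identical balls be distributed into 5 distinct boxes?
1,820

Explanation: C(12+5-1, 5-1) = C(16, 4) = 1,820.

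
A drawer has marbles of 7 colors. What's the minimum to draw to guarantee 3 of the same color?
15

Solution: Worst case: 2 of each = 14. One more: 15.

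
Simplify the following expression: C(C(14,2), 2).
4,095

Reasoning: C(14,2) = 91, then C(91, 2) = 4,095.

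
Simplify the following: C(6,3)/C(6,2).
4/3

Explanation: C(n,k+1)/C(n,k) = (n−k)/(k+1). Here (6−2)/(2+1) = 4/3 = 4/3.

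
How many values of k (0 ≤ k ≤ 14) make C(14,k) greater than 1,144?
5

Explanation: Row 14 is unimodal and symmetric about k=14/2. C(14,4)=1,001 ≤ 1,144; C(14,5)=2,002 > 1,144; by symmetry C(14,k) > 1,144 for k = 5..9. That's 9 - 5 + 1 = 5 values.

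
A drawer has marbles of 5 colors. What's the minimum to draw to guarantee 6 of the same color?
26

Working:
Worst case: 5 of each = 25. One more: 26.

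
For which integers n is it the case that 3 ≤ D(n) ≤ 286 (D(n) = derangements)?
4, 5, 6

Working:
Using D(n) = (n−1)[D(n−1) + D(n−2)] with D(1)=0, D(2)=1: D(3)=2; D(4)=9; D(5)=44; D(6)=265; D(7)=1,854. So valid n = 4, 5, 6.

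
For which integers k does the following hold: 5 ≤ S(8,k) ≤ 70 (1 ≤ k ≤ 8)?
7

Working:
S(8,1)=1; S(8,2)=127; S(8,3)=966; S(8,4)=1,701; S(8,5)=1,050; S(8,6)=266; S(8,7)=28; S(8,8)=1. So valid k = 7.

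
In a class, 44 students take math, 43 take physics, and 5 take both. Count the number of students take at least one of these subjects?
82

|A∪B| = |A|+|B|-|A∩B| = 44+43-5 = 82.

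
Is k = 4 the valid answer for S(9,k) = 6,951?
No

Explanation: S(9,4) = 4·S(8,4) + S(8,3) = 4·1,701 + 966 = 7,770, which does not equal 6,951.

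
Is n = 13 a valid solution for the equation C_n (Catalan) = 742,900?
Yes

Solution: C_13 = C(26,13)/(13+1) = 10,400,600/14 = 742,900, which equals 742,900.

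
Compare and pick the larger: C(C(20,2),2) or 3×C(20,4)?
C(C(20,2),2)

C(C(20,2),2)=17,955, 3×C(20,4)=14,535.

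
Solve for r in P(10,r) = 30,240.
5
P(10,r) = 10·9·…·(10−r+1), a product of r factors. Multiplying down from 10: 10 = 10; 10·9 = 90; 10·9·8 = 720; 10·9·8·7 = 5,040; 10·9·8·7·6 = 30,240 ✓ (5 factors). So r = 5.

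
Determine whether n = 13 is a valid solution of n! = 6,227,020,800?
Yes
13! = 13·12! = 13·479,001,600 = 6,227,020,800, which equals 6,227,020,800.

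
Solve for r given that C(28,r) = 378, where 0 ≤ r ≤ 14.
C(28,r) is increasing for 0 ≤ r ≤ 14. Stepping up (C(28,r+1) = C(28,r)·(28−r)/(r+1)): C(28,1) = 28, C(28,2) = 378 ✓. So r = 2.

Answer: 2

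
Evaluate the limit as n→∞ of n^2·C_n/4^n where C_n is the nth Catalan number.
∞
C_n ~ 4^n/(n^(3/2)√π), so n^2·C_n/4^n ~ n^(2 − 3/2)/√π → ∞.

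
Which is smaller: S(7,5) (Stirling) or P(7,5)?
S(7,5)

S(7,5) = 5·S(6,5) + S(6,4) = 5·15 + 65 = 140; P(7,5) = 2,520.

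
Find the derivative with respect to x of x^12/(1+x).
Quotient rule: [12x^{11}(1+x) - x^12]/(1+x)².

Answer: (12x^11(1+x) - x^12)/(1+x)²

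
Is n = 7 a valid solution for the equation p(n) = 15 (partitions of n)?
Yes

Solution: Pentagonal recurrence p(n) = p(n−1) + p(n−2) − p(n−5) − p(n−7) + …: p(7) = p(6) + p(5) − p(2) − p(0) = 11 + 7 − 2 − 1 = 15, which equals 15.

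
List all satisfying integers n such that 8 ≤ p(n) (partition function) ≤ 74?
6, 7, 8, 9, 10, 11

Reasoning: Tabulating p(n) via p(n) = p(n−1) + p(n−2) − p(n−5) − p(n−7) + …: p(5)=7; p(6)=11; p(7)=15; p(8)=22; p(9)=30; p(10)=42; p(11)=56; p(12)=77. So valid n = 6, 7, 8, 9, 10, 11.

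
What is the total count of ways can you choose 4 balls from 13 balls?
715

Reasoning: C(13,4) = 13! / (4! × (13-4)!)
         = 13! / (4! × 9!)
         = 715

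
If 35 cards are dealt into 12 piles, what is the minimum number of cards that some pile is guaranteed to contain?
3

Solution: Pigeonhole: ⌈35/12⌉ = 3.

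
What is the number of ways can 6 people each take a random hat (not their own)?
265

Reasoning: Using D(n) = (n-1)[D(n-1) + D(n-2)]:
D(6) = (6-1) × [D(5) + D(4)]
      = 5 × [44 + 9]
      = 5 × 53
      = 265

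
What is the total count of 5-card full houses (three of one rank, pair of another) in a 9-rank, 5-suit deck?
7,200

Triple rank: 9. Triple suits: C(5,3)=10. Pair rank: 8. Pair suits: C(5,2)=10. Total: 7,200.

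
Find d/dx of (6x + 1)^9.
Chain rule: 9(6x+1)^{8} × 6 = 54(6x+1)^{8}.
Final answer: 54(6x + 1)^8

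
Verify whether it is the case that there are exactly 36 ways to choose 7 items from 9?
True

Reasoning: C(9,7) = 36.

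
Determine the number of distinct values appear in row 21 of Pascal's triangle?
11

Solution: Row 21 has entries C(21,0)..C(21,21); by symmetry C(21,k)=C(21,21-k), giving 11 distinct values.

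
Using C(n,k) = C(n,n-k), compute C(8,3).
56

Solution: C(8,3) = C(8,5) = 56.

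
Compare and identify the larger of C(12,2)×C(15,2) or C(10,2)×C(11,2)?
C(12,2)×C(15,2)

Working:
C(12,2)×C(15,2)=6,930, C(10,2)×C(11,2)=2,475.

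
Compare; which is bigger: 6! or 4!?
6!=720, 4!=24. 6! > 4!.
Final answer: 6!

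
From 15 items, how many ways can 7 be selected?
6,435
C(15,7) = 15! / (7! × (15-7)!)
         = 15! / (7! × 8!)
         = 6,435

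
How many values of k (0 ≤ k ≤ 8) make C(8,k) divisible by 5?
1
Checking C(8,k) mod 5 for k = 0..8: divisible at k = 4. That's 1 values.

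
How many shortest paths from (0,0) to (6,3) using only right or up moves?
Choose 6 rights from 9 moves: C(9,6) = 84.
Final answer: 84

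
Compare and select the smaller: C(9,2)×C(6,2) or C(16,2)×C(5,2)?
C(9,2)×C(6,2)

Reasoning: C(9,2)×C(6,2)=540, C(16,2)×C(5,2)=1,200.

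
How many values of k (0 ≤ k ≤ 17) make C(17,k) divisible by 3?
0

Checking C(17,k) mod 3 for k = 0..17: none are divisible by 3. Count = 0.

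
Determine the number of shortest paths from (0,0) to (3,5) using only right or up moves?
56

Choose 3 rights from 8 moves: C(8,3) = 56.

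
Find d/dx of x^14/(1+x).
Quotient rule: [14x^{13}(1+x) - x^14]/(1+x)².
Final answer: (14x^13(1+x) - x^14)/(1+x)²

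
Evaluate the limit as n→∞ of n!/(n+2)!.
0
n!/(n+2)! = 1/[(n+1)(n+2)] → 0 as n → ∞.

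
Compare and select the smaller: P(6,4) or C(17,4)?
P(6,4)

Reasoning: P(6,4)=360, C(17,4)=2,380.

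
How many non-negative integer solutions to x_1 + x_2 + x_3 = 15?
136

C(15+3-1, 3-1) = 136.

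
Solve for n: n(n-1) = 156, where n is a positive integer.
13

Reasoning: n² − n − 156 = 0, so n = (1 ± √(1 + 4·156))/2 = (1 ± √625)/2 = (1 ± 25)/2, i.e. n = 13 or n = -12. Taking the positive root, n = 13 (check: 13×12 = 156).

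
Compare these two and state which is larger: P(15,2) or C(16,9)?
C(16,9)
P(15,2)=210, C(16,9)=11,440.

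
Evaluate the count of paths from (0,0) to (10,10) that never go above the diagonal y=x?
16,796

Explanation: Counted by the Catalan number C_10: C_10 = C(20,10)/(10+1) = 184,756/11 = 16,796.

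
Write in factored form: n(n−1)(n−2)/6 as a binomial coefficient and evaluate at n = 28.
C(n,3); C(28,3) = 3,276
n(n−1)(n−2)/6 = n!/(3!(n−3)!) = C(n,3). At n = 28: C(28,3) = 3,276.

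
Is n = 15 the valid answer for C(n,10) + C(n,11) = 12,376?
C(15,10) + C(15,11) = 3,003 + 1,365 = 4,368, which does not equal 12,376.

Answer: No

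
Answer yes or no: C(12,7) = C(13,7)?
No

Working:
LHS = C(12,7) = 792; RHS = C(13,7) = 1,716. 792 ≠ 1,716, so the statement does not hold.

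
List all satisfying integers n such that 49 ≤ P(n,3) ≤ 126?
P(4,3)=24; P(5,3)=60; P(6,3)=120; P(7,3)=210. So valid n = 5, 6.

Answer: 5, 6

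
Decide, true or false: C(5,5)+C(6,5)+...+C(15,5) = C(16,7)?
False

Solution: Hockey stick identity gives Σ = C(16,6) = 8,008; RHS C(16,7) = 11,440.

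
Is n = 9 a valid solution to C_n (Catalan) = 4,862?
Yes

C_9 = C(18,9)/(9+1) = 48,620/10 = 4,862, which equals 4,862.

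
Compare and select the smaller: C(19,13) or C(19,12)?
C(19,13)

C(19,13)=27,132, C(19,12)=50,388.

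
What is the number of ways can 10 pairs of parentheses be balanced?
Using the Catalan number formula: C_n = C(2n, n) / (n+1)
C_10 = C(20, 10) / (10+1)
     = 184756 / 11
     = 16,796
Final answer: 16,796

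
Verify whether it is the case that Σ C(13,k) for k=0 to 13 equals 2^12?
False
Binomial theorem: Σ C(13,k) = (1+1)^13 = 2^13 = 8,192; RHS 2^12 = 4,096.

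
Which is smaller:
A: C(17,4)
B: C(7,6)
B

Working:
A=C(17,4)=2,380, B=C(7,6)=7.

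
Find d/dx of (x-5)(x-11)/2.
(2x - 16)/2

Solution: d/dx[(x-5)(x-11)] = (x-11) + (x-5) = 2x - 16. Dividing by 2 gives (2x - 16)/2.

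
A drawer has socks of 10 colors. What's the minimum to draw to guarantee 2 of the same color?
11
Worst case: 1 of each = 10. One more: 11.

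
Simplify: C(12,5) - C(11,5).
330

C(12,5) - C(11,5) = C(11,4) = 330.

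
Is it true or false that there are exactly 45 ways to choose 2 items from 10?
True

C(10,2) = 45.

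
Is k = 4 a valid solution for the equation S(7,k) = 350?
Yes

Working:
S(7,4) = 4·S(6,4) + S(6,3) = 4·65 + 90 = 350, which equals 350.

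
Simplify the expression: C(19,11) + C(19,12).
125,970

Explanation: By Pascal's identity: C(20,12) = 125,970.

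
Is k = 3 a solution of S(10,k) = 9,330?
Yes

S(10,3) = 3·S(9,3) + S(9,2) = 3·3,025 + 255 = 9,330, which equals 9,330.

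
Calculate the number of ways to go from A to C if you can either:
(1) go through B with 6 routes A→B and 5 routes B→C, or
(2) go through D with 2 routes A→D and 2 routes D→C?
Route via B: 6×5=30. Route via D: 2×2=4. Total: 34.
Final answer: 34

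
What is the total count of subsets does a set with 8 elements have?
256

Reasoning: Each element can be included or excluded: 2^8 = 256.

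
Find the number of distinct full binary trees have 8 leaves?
Using the Catalan number formula: C_n = C(2n, n) / (n+1)
C_7 = C(14, 7) / (7+1)
     = 3432 / 8
     = 429

Answer: 429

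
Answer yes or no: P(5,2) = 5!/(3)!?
Yes
Permutation formula P(n,k) = n!/(n-k)!: 5!/3! = 120/6 = 20 = P(5,2). The statement holds.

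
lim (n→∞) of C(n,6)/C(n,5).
C(n,6)/C(n,5) = (n-5)/6 → ∞ as n → ∞.
Final answer: ∞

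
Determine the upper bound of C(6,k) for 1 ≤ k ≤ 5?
20

C(6,k) is maximised at the centre of the row: C(6,3) = 20.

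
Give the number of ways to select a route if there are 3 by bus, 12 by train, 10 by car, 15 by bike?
40

Explanation: By the addition principle: 3 + 12 + 10 + 15 = 40.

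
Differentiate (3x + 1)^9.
27(3x + 1)^8

Reasoning: Chain rule: 9(3x+1)^{8} × 3 = 27(3x+1)^{8}.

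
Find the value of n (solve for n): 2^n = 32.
5
2^5 = 32, so n = 5.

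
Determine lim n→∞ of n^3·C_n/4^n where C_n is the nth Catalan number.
∞
C_n ~ 4^n/(n^(3/2)√π), so n^3·C_n/4^n ~ n^(3 − 3/2)/√π → ∞.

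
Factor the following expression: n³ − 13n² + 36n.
n³ − 13n² + 36n = n(n² − 13n + 36) = n(n − 4)(n − 9).
Final answer: n(n − 4)(n − 9)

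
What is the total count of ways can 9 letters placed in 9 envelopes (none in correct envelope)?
133,496
Using D(n) = (n-1)[D(n-1) + D(n-2)]:
D(9) = (9-1) × [D(8) + D(7)]
      = 8 × [14833 + 1854]
      = 8 × 16687
      = 133,496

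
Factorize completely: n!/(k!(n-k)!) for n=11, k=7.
C(11,7) = 330
This is the binomial coefficient C(11,7) = 330.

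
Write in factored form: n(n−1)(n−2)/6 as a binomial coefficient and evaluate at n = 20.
C(n,3); C(20,3) = 1,140

Working:
n(n−1)(n−2)/6 = n!/(3!(n−3)!) = C(n,3). At n = 20: C(20,3) = 1,140.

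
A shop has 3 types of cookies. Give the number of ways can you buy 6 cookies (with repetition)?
Stars and bars: C(6+3-1, 6) = C(8, 6) = 28.

Answer: 28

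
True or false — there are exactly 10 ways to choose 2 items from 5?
C(5,2) = 10.
Final answer: True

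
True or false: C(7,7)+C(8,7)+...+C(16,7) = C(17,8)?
True

Reasoning: Hockey stick identity gives Σ = C(17,8) = 24,310; RHS C(17,8) = 24,310.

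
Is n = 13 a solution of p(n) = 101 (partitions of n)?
Pentagonal recurrence p(n) = p(n−1) + p(n−2) − p(n−5) − p(n−7) + …: p(13) = p(12) + p(11) − p(8) − p(6) + p(1) = 77 + 56 − 22 − 11 + 1 = 101, which equals 101.
Final answer: Yes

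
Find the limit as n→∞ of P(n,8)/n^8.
P(n,8) = n(n-1)···(n-7) ≈ n^8 for large n. Limit = 1.
Final answer: 1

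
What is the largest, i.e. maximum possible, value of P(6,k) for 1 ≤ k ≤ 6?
720

Working:
P(6,k) increases in k, so maximum at k = 6: 6! = 720.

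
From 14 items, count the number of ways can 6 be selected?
3,003

Working:
C(14,6) = 14! / (6! × (14-6)!)
         = 14! / (6! × 8!)
         = 3,003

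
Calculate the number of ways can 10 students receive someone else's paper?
1,334,961

Reasoning: Using D(n) = (n-1)[D(n-1) + D(n-2)]:
D(10) = (10-1) × [D(9) + D(8)]
      = 9 × [133496 + 14833]
      = 9 × 148329
      = 1,334,961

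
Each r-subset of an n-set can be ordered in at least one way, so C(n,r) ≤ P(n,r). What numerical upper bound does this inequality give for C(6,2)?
30

Working:
P(6,2) = 6·5 = 30, so C(6,2) ≤ 30. (The bound is loose by a factor of 2! = 2: C(6,2) = 30/2 = 15.)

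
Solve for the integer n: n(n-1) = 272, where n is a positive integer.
17

Reasoning: n² − n − 272 = 0, so n = (1 ± √(1 + 4·272))/2 = (1 ± √1,089)/2 = (1 ± 33)/2, i.e. n = 17 or n = -16. Taking the positive root, n = 17 (check: 17×16 = 272).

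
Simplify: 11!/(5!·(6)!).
This is C(11,5) = 462.
Final answer: 462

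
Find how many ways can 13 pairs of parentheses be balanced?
742,900
Using the Catalan number formula: C_n = C(2n, n) / (n+1)
C_13 = C(26, 13) / (13+1)
     = 10400600 / 14
     = 742,900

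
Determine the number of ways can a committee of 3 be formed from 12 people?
220

Solution: C(12,3) = 12! / (3! × (12-3)!)
         = 12! / (3! × 9!)
         = 220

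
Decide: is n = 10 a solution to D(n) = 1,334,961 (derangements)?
Yes

Reasoning: D(10) = (10-1)·[D(9) + D(8)] = 9·[133,496 + 14,833] = 1,334,961, which equals 1,334,961.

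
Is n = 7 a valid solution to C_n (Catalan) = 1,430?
No

Explanation: C_7 = C(14,7)/(7+1) = 3,432/8 = 429, which does not equal 1,430.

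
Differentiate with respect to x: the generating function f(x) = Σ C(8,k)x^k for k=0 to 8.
Σ k·C(8,k)x^(k-1) for k=1 to 8
Term-by-term differentiation gives Σ k·C(8,k)x^{k-1} for k=1 to 8.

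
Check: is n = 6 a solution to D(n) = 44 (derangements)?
No
D(6) = (6-1)·[D(5) + D(4)] = 5·[44 + 9] = 265, which does not equal 44.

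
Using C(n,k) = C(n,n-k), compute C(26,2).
325

Reasoning: C(26,2) = C(26,24) = 325.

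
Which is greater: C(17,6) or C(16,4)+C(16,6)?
C(17,6)

Explanation: C(17,6)=12,376; C(16,4)+C(16,6)=1,820+8,008=9,828.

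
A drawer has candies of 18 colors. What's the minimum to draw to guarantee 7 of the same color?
109

Solution: Worst case: 6 of each = 108. One more: 109.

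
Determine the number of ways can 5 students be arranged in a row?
120

Solution: Arrangements of 5 distinct objects: 5! = 120.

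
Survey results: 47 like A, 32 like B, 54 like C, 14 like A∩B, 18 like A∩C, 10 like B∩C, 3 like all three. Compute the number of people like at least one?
|A∪B∪C| = 47+32+54-14-18-10+3 = 94.

Answer: 94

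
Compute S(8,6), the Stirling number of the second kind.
266

Using the Stirling recurrence: S(n,k) = k·S(n-1,k) + S(n-1,k-1)
S(8,6) = 6·S(7,6) + S(7,5)
         = 6·21 + 140
         = 126 + 140
         = 266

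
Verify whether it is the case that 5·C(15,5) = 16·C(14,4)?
False

Solution: Absorption identity k·C(n,k) = n·C(n-1,k-1). LHS = 5·3003 = 15,015; RHS = 16·1001 = 16,016.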